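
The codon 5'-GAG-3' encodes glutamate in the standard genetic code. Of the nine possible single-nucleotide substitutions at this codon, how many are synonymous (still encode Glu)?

Position 1: none → 0 synonymous.
Position 2: none → 0 synonymous.
Position 3: GAA → 1 synonymous.
Total: 0 + 0 + 1 = 1.

1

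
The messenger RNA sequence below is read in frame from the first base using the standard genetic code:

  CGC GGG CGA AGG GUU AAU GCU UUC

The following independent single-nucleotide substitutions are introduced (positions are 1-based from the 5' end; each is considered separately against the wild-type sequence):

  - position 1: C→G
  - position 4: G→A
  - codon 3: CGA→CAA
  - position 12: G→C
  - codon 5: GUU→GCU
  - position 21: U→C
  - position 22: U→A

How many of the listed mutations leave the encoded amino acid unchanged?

Codon 1: CGC (Arg) → GGC (Gly) — missense.
Codon 2: GGG (Gly) → AGG (Arg) — missense.
Codon 3: CGA (Arg) → CAA (Gln) — missense.
Codon 4: AGG (Arg) → AGC (Ser) — missense.
Codon 5: GUU (Val) → GCU (Ala) — missense.
Codon 7: GCU (Ala) → GCC (Ala) — synonymous.
Codon 8: UUC (Phe) → AUC (Ile) — missense.
Synonymous: 1 of 7.

1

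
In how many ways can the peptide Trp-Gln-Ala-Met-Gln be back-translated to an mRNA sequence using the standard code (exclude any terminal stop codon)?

16

Trp: 1 codon.
Gln: 2 codons.
Ala: 4 codons.
Met: 1 codon.
Gln: 2 codons.
1 × 2 × 4 × 1 × 2 = 16.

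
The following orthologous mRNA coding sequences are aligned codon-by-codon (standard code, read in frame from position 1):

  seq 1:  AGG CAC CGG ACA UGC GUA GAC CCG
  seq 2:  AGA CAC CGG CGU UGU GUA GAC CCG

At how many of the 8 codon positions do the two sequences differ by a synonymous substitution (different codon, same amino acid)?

2

Codon 1: AGG Arg / AGA Arg — synonymous.
Codon 2: CAC His / CAC His — identical.
Codon 3: CGG Arg / CGG Arg — identical.
Codon 4: ACA Thr / CGU Arg — nonsynonymous.
Codon 5: UGC Cys / UGU Cys — synonymous.
Codon 6: GUA Val / GUA Val — identical.
Codon 7: GAC Asp / GAC Asp — identical.
Codon 8: CCG Pro / CCG Pro — identical.
Synonymous differences: 2.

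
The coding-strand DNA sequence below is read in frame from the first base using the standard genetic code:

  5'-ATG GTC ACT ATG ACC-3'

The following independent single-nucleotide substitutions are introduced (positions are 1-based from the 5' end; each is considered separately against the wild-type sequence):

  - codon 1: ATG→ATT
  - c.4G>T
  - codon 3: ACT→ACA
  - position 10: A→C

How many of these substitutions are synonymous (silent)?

Codon 1: ATG (Met) → ATT (Ile) — missense.
Codon 2: GTC (Val) → TTC (Phe) — missense.
Codon 3: ACT (Thr) → ACA (Thr) — synonymous.
Codon 4: ATG (Met) → CTG (Leu) — missense.
Synonymous: 1 of 4.

1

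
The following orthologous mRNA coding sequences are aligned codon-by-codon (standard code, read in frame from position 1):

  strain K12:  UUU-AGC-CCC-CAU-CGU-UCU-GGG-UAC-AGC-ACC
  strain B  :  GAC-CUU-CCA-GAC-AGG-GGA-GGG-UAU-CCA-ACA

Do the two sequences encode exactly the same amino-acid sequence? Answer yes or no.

no

Codon 1: UUU Phe / GAC Asp — nonsynonymous.
Codon 2: AGC Ser / CUU Leu — nonsynonymous.
Codon 3: CCC Pro / CCA Pro — synonymous.
Codon 4: CAU His / GAC Asp — nonsynonymous.
Codon 5: CGU Arg / AGG Arg — synonymous.
Codon 6: UCU Ser / GGA Gly — nonsynonymous.
Codon 7: GGG Gly / GGG Gly — identical.
Codon 8: UAC Tyr / UAU Tyr — synonymous.
Codon 9: AGC Ser / CCA Pro — nonsynonymous.
Codon 10: ACC Thr / ACA Thr — synonymous.
Nonsynonymous differences: 5 → different protein.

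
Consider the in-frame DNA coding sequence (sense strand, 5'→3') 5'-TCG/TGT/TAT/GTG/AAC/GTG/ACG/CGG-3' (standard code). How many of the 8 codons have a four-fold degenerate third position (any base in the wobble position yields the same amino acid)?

Codon 1 TCG (Ser): third position 4-fold.
Codon 2 TGT (Cys): third position 2-fold.
Codon 3 TAT (Tyr): third position 2-fold.
Codon 4 GTG (Val): third position 4-fold.
Codon 5 AAC (Asn): third position 2-fold.
Codon 6 GTG (Val): third position 4-fold.
Codon 7 ACG (Thr): third position 4-fold.
Codon 8 CGG (Arg): third position 4-fold.
Four-fold degenerate third positions: 5.

5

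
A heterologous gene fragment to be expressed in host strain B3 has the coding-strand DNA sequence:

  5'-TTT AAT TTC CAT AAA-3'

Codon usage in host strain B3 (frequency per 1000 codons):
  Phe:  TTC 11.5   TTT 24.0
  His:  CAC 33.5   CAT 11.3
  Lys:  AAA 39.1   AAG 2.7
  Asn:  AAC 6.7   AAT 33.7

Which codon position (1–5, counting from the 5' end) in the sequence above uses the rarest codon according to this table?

4

Codon 1 TTT (Phe): 24.0 per 1000.
Codon 2 AAT (Asn): 33.7 per 1000.
Codon 3 TTC (Phe): 11.5 per 1000.
Codon 4 CAT (His): 11.3 per 1000.
Codon 5 AAA (Lys): 39.1 per 1000.
Lowest frequency is 11.3 at codon 4.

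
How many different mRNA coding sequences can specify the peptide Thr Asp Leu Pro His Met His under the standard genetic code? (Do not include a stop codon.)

768

Thr: 4 codons.
Asp: 2 codons.
Leu: 6 codons.
Pro: 4 codons.
His: 2 codons.
Met: 1 codon.
His: 2 codons.
4 × 2 × 6 × 4 × 2 × 1 × 2 = 768.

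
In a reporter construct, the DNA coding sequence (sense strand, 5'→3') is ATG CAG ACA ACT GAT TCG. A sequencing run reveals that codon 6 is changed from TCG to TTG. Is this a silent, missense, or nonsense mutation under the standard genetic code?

Position 17 falls in codon 6: TCG → Ser.
After the substitution the codon is TTG → Leu.
Ser ≠ Leu, so this is a missense mutation.

missense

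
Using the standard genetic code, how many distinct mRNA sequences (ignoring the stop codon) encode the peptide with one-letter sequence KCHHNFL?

384

Lys: 2 codons.
Cys: 2 codons.
His: 2 codons.
His: 2 codons.
Asn: 2 codons.
Phe: 2 codons.
Leu: 6 codons.
2 × 2 × 2 × 2 × 2 × 2 × 6 = 384.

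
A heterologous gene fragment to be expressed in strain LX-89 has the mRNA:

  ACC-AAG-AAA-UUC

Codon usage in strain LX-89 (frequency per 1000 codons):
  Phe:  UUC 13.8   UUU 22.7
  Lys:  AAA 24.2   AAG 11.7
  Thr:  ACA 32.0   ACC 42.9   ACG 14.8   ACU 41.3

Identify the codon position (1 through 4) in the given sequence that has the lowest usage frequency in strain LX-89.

Codon 1 ACC (Thr): 42.9 per 1000.
Codon 2 AAG (Lys): 11.7 per 1000.
Codon 3 AAA (Lys): 24.2 per 1000.
Codon 4 UUC (Phe): 13.8 per 1000.
Lowest frequency is 11.7 at codon 2.

2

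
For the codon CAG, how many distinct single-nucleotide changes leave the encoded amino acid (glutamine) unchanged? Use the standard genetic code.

1

Position 1: none → 0 synonymous.
Position 2: none → 0 synonymous.
Position 3: CAA → 1 synonymous.
Total: 0 + 0 + 1 = 1.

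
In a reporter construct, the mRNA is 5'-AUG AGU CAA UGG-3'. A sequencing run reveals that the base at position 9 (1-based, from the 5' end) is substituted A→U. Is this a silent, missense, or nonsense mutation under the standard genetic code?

Position 9 falls in codon 3: CAA → Gln.
After the substitution the codon is CAU → His.
Gln ≠ His, so this is a missense mutation.

missense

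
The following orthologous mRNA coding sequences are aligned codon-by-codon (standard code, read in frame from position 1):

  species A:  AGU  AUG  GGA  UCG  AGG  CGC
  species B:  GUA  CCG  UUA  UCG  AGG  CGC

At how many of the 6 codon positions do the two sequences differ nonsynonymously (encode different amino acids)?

3

Codon 1: AGU Ser / GUA Val — nonsynonymous.
Codon 2: AUG Met / CCG Pro — nonsynonymous.
Codon 3: GGA Gly / UUA Leu — nonsynonymous.
Codon 4: UCG Ser / UCG Ser — identical.
Codon 5: AGG Arg / AGG Arg — identical.
Codon 6: CGC Arg / CGC Arg — identical.
Nonsynonymous differences: 3.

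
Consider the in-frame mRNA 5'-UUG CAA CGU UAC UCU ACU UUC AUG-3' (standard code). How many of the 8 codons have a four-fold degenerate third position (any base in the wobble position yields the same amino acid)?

3

Codon 1 UUG (Leu): third position 2-fold.
Codon 2 CAA (Gln): third position 2-fold.
Codon 3 CGU (Arg): third position 4-fold.
Codon 4 UAC (Tyr): third position 2-fold.
Codon 5 UCU (Ser): third position 4-fold.
Codon 6 ACU (Thr): third position 4-fold.
Codon 7 UUC (Phe): third position 2-fold.
Codon 8 AUG (Met): third position 1-fold.
Four-fold degenerate third positions: 3.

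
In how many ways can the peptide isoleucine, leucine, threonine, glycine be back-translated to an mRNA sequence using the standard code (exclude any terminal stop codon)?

Ile: 3 codons.
Leu: 6 codons.
Thr: 4 codons.
Gly: 4 codons.
3 × 6 × 4 × 4 = 288.

288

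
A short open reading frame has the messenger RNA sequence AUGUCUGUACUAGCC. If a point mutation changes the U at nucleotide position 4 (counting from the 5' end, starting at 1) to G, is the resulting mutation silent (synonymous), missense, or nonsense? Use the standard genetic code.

missense

Position 4 falls in codon 2: UCU → Ser.
After the substitution the codon is GCU → Ala.
Ser ≠ Ala, so this is a missense mutation.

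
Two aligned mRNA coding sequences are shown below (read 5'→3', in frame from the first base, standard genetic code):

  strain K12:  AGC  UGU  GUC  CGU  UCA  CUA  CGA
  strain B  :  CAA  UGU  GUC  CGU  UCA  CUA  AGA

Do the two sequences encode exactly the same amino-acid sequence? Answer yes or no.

Codon 1: AGC Ser / CAA Gln — nonsynonymous.
Codon 2: UGU Cys / UGU Cys — identical.
Codon 3: GUC Val / GUC Val — identical.
Codon 4: CGU Arg / CGU Arg — identical.
Codon 5: UCA Ser / UCA Ser — identical.
Codon 6: CUA Leu / CUA Leu — identical.
Codon 7: CGA Arg / AGA Arg — synonymous.
Nonsynonymous differences: 1 → different protein.

no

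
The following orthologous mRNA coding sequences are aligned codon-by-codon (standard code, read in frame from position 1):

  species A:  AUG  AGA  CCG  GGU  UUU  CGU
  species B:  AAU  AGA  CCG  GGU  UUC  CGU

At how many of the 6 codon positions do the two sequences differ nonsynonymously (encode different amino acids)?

1

Codon 1: AUG Met / AAU Asn — nonsynonymous.
Codon 2: AGA Arg / AGA Arg — identical.
Codon 3: CCG Pro / CCG Pro — identical.
Codon 4: GGU Gly / GGU Gly — identical.
Codon 5: UUU Phe / UUC Phe — synonymous.
Codon 6: CGU Arg / CGU Arg — identical.
Nonsynonymous differences: 1.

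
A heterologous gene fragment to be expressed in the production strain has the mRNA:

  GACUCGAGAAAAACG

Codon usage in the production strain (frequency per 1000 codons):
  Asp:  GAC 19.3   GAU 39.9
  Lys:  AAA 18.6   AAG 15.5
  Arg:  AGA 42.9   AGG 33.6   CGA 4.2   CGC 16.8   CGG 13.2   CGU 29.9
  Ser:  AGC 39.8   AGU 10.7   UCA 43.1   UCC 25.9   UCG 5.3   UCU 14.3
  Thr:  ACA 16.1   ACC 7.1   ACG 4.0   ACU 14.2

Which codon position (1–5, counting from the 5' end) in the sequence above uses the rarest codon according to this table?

5

Codon 1 GAC (Asp): 19.3 per 1000.
Codon 2 UCG (Ser): 5.3 per 1000.
Codon 3 AGA (Arg): 42.9 per 1000.
Codon 4 AAA (Lys): 18.6 per 1000.
Codon 5 ACG (Thr): 4.0 per 1000.
Lowest frequency is 4.0 at codon 5.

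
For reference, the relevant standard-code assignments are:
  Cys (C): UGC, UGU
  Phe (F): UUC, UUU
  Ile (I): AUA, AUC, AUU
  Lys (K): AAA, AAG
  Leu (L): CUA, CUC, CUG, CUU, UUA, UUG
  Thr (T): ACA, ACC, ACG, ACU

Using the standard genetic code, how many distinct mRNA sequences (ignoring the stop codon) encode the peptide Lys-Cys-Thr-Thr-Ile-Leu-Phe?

Lys: 2 codons.
Cys: 2 codons.
Thr: 4 codons.
Thr: 4 codons.
Ile: 3 codons.
Leu: 6 codons.
Phe: 2 codons.
2 × 2 × 4 × 4 × 3 × 6 × 2 = 2304.

2304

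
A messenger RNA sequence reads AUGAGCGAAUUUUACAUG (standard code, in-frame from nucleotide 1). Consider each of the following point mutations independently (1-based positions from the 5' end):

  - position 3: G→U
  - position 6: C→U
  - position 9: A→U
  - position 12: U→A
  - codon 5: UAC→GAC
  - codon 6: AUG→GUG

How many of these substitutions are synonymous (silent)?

1

Codon 1: AUG (Met) → AUU (Ile) — missense.
Codon 2: AGC (Ser) → AGU (Ser) — synonymous.
Codon 3: GAA (Glu) → GAU (Asp) — missense.
Codon 4: UUU (Phe) → UUA (Leu) — missense.
Codon 5: UAC (Tyr) → GAC (Asp) — missense.
Codon 6: AUG (Met) → GUG (Val) — missense.
Synonymous: 1 of 6.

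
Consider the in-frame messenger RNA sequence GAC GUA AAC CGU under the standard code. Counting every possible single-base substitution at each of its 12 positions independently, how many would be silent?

Codon 1 (GAC, Asp): 1 synonymous substitution.
Codon 2 (GUA, Val): 3 synonymous substitutions.
Codon 3 (AAC, Asn): 1 synonymous substitution.
Codon 4 (CGU, Arg): 3 synonymous substitutions.
Total: 1 + 3 + 1 + 3 = 8.

8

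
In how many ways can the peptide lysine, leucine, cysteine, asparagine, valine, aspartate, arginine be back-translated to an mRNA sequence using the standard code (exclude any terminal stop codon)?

Lys: 2 codons.
Leu: 6 codons.
Cys: 2 codons.
Asn: 2 codons.
Val: 4 codons.
Asp: 2 codons.
Arg: 6 codons.
2 × 6 × 2 × 2 × 4 × 2 × 6 = 2304.

2304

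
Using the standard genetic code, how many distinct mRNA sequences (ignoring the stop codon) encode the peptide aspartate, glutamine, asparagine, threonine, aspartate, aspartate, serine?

768

Asp: 2 codons.
Gln: 2 codons.
Asn: 2 codons.
Thr: 4 codons.
Asp: 2 codons.
Asp: 2 codons.
Ser: 6 codons.
2 × 2 × 2 × 4 × 2 × 2 × 6 = 768.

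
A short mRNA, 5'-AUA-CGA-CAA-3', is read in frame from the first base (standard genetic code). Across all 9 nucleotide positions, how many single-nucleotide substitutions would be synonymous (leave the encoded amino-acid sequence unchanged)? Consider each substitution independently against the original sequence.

7

Codon 1 (AUA, Ile): 2 synonymous substitutions.
Codon 2 (CGA, Arg): 4 synonymous substitutions.
Codon 3 (CAA, Gln): 1 synonymous substitution.
Total: 2 + 4 + 1 = 7.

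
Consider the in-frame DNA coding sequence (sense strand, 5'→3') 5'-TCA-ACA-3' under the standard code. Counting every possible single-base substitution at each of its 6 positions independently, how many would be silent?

6

Codon 1 (TCA, Ser): 3 synonymous substitutions.
Codon 2 (ACA, Thr): 3 synonymous substitutions.
Total: 3 + 3 = 6.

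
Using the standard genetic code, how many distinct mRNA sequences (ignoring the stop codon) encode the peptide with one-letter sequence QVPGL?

768

Gln: 2 codons.
Val: 4 codons.
Pro: 4 codons.
Gly: 4 codons.
Leu: 6 codons.
2 × 4 × 4 × 4 × 6 = 768.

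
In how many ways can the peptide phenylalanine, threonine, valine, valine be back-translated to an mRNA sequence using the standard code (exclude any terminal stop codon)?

Phe: 2 codons.
Thr: 4 codons.
Val: 4 codons.
Val: 4 codons.
2 × 4 × 4 × 4 = 128.

128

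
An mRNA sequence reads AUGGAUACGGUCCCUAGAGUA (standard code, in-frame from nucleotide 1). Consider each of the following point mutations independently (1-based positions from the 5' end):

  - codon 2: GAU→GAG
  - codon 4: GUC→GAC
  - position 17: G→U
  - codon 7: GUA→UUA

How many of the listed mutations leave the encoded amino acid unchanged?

0

Codon 2: GAU (Asp) → GAG (Glu) — missense.
Codon 4: GUC (Val) → GAC (Asp) — missense.
Codon 6: AGA (Arg) → AUA (Ile) — missense.
Codon 7: GUA (Val) → UUA (Leu) — missense.
Synonymous: 0 of 4.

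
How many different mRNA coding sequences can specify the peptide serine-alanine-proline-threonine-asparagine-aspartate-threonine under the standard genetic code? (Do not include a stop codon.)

Ser: 6 codons.
Ala: 4 codons.
Pro: 4 codons.
Thr: 4 codons.
Asn: 2 codons.
Asp: 2 codons.
Thr: 4 codons.
6 × 4 × 4 × 4 × 2 × 2 × 4 = 6144.

6144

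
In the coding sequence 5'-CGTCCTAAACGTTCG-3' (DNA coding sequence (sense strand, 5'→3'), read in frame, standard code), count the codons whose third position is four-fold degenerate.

4

Codon 1 CGT (Arg): third position 4-fold.
Codon 2 CCT (Pro): third position 4-fold.
Codon 3 AAA (Lys): third position 2-fold.
Codon 4 CGT (Arg): third position 4-fold.
Codon 5 TCG (Ser): third position 4-fold.
Four-fold degenerate third positions: 4.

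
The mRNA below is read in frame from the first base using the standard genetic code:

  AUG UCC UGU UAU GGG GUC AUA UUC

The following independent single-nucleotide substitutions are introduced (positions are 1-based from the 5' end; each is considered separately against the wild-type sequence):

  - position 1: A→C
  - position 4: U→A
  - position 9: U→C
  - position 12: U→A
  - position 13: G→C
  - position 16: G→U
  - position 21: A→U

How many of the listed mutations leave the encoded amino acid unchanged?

2

Codon 1: AUG (Met) → CUG (Leu) — missense.
Codon 2: UCC (Ser) → ACC (Thr) — missense.
Codon 3: UGU (Cys) → UGC (Cys) — synonymous.
Codon 4: UAU (Tyr) → UAA (Stop) — nonsense.
Codon 5: GGG (Gly) → CGG (Arg) — missense.
Codon 6: GUC (Val) → UUC (Phe) — missense.
Codon 7: AUA (Ile) → AUU (Ile) — synonymous.
Synonymous: 2 of 7.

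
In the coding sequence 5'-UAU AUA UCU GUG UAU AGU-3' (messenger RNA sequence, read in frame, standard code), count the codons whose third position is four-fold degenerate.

Codon 1 UAU (Tyr): third position 2-fold.
Codon 2 AUA (Ile): third position 3-fold.
Codon 3 UCU (Ser): third position 4-fold.
Codon 4 GUG (Val): third position 4-fold.
Codon 5 UAU (Tyr): third position 2-fold.
Codon 6 AGU (Ser): third position 2-fold.
Four-fold degenerate third positions: 2.

2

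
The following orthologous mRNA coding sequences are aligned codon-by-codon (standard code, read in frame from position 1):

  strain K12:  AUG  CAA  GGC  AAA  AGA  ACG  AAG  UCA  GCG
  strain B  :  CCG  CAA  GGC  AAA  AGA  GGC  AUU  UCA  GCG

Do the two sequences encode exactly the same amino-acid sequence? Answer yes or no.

no

Codon 1: AUG Met / CCG Pro — nonsynonymous.
Codon 2: CAA Gln / CAA Gln — identical.
Codon 3: GGC Gly / GGC Gly — identical.
Codon 4: AAA Lys / AAA Lys — identical.
Codon 5: AGA Arg / AGA Arg — identical.
Codon 6: ACG Thr / GGC Gly — nonsynonymous.
Codon 7: AAG Lys / AUU Ile — nonsynonymous.
Codon 8: UCA Ser / UCA Ser — identical.
Codon 9: GCG Ala / GCG Ala — identical.
Nonsynonymous differences: 3 → different protein.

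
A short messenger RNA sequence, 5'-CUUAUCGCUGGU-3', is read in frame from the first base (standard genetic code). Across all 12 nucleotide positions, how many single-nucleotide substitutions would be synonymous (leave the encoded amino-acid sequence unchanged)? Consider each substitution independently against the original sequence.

11

Codon 1 (CUU, Leu): 3 synonymous substitutions.
Codon 2 (AUC, Ile): 2 synonymous substitutions.
Codon 3 (GCU, Ala): 3 synonymous substitutions.
Codon 4 (GGU, Gly): 3 synonymous substitutions.
Total: 3 + 2 + 3 + 3 = 11.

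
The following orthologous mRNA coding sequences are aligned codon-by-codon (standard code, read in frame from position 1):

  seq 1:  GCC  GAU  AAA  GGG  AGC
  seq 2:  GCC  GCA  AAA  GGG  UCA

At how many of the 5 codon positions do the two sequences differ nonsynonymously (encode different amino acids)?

1

Codon 1: GCC Ala / GCC Ala — identical.
Codon 2: GAU Asp / GCA Ala — nonsynonymous.
Codon 3: AAA Lys / AAA Lys — identical.
Codon 4: GGG Gly / GGG Gly — identical.
Codon 5: AGC Ser / UCA Ser — synonymous.
Nonsynonymous differences: 1.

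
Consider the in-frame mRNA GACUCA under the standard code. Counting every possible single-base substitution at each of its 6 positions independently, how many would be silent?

4

Codon 1 (GAC, Asp): 1 synonymous substitution.
Codon 2 (UCA, Ser): 3 synonymous substitutions.
Total: 1 + 3 = 4.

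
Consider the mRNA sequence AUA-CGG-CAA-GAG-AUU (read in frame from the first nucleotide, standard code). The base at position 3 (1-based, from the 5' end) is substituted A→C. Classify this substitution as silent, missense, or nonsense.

Position 3 falls in codon 1: AUA → Ile.
After the substitution the codon is AUC → Ile.
Both encode Ile, so the change is synonymous.

silent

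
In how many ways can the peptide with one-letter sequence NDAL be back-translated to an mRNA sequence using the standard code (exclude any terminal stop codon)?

Asn: 2 codons.
Asp: 2 codons.
Ala: 4 codons.
Leu: 6 codons.
2 × 2 × 4 × 6 = 96.

96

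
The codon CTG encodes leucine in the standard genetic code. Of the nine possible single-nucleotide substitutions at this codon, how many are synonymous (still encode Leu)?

4

Position 1: TTG → 1 synonymous.
Position 2: none → 0 synonymous.
Position 3: CTT, CTC, CTA → 3 synonymous.
Total: 1 + 0 + 3 = 4.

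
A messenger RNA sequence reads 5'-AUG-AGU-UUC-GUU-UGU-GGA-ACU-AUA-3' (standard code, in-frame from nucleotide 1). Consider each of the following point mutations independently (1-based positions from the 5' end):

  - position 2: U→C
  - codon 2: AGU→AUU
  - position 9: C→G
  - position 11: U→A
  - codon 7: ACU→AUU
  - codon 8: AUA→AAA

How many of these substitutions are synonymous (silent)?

Codon 1: AUG (Met) → ACG (Thr) — missense.
Codon 2: AGU (Ser) → AUU (Ile) — missense.
Codon 3: UUC (Phe) → UUG (Leu) — missense.
Codon 4: GUU (Val) → GAU (Asp) — missense.
Codon 7: ACU (Thr) → AUU (Ile) — missense.
Codon 8: AUA (Ile) → AAA (Lys) — missense.
Synonymous: 0 of 6.

0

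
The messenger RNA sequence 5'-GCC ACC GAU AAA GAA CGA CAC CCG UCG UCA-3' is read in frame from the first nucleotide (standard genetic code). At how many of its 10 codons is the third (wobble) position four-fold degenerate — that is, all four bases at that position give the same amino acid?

Codon 1 GCC (Ala): third position 4-fold.
Codon 2 ACC (Thr): third position 4-fold.
Codon 3 GAU (Asp): third position 2-fold.
Codon 4 AAA (Lys): third position 2-fold.
Codon 5 GAA (Glu): third position 2-fold.
Codon 6 CGA (Arg): third position 4-fold.
Codon 7 CAC (His): third position 2-fold.
Codon 8 CCG (Pro): third position 4-fold.
Codon 9 UCG (Ser): third position 4-fold.
Codon 10 UCA (Ser): third position 4-fold.
Four-fold degenerate third positions: 6.

6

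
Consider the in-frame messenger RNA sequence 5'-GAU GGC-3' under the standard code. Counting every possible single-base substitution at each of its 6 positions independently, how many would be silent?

4

Codon 1 (GAU, Asp): 1 synonymous substitution.
Codon 2 (GGC, Gly): 3 synonymous substitutions.
Total: 1 + 3 = 4.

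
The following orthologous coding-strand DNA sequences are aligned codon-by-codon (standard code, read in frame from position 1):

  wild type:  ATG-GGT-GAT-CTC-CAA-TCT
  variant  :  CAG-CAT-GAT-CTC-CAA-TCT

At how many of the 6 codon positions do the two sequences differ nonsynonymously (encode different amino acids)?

Codon 1: ATG Met / CAG Gln — nonsynonymous.
Codon 2: GGT Gly / CAT His — nonsynonymous.
Codon 3: GAT Asp / GAT Asp — identical.
Codon 4: CTC Leu / CTC Leu — identical.
Codon 5: CAA Gln / CAA Gln — identical.
Codon 6: TCT Ser / TCT Ser — identical.
Nonsynonymous differences: 2.

2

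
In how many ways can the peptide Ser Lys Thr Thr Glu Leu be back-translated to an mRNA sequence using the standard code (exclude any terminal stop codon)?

Ser: 6 codons.
Lys: 2 codons.
Thr: 4 codons.
Thr: 4 codons.
Glu: 2 codons.
Leu: 6 codons.
6 × 2 × 4 × 4 × 2 × 6 = 2304.

2304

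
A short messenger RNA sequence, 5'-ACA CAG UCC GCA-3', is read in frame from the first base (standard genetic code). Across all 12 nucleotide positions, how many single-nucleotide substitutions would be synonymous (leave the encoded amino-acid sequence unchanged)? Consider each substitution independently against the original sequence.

10

Codon 1 (ACA, Thr): 3 synonymous substitutions.
Codon 2 (CAG, Gln): 1 synonymous substitution.
Codon 3 (UCC, Ser): 3 synonymous substitutions.
Codon 4 (GCA, Ala): 3 synonymous substitutions.
Total: 3 + 1 + 3 + 3 = 10.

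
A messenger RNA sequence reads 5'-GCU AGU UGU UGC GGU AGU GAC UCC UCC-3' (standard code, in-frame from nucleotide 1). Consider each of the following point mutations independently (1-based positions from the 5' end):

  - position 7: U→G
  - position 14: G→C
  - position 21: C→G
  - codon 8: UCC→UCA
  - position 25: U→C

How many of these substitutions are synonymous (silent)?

Codon 3: UGU (Cys) → GGU (Gly) — missense.
Codon 5: GGU (Gly) → GCU (Ala) — missense.
Codon 7: GAC (Asp) → GAG (Glu) — missense.
Codon 8: UCC (Ser) → UCA (Ser) — synonymous.
Codon 9: UCC (Ser) → CCC (Pro) — missense.
Synonymous: 1 of 5.

1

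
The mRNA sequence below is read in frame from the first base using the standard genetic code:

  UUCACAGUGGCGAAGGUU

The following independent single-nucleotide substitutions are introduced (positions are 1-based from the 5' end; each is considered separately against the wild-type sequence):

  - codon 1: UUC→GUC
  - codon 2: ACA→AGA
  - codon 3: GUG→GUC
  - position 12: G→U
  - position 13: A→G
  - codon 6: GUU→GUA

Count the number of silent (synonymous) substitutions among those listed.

Codon 1: UUC (Phe) → GUC (Val) — missense.
Codon 2: ACA (Thr) → AGA (Arg) — missense.
Codon 3: GUG (Val) → GUC (Val) — synonymous.
Codon 4: GCG (Ala) → GCU (Ala) — synonymous.
Codon 5: AAG (Lys) → GAG (Glu) — missense.
Codon 6: GUU (Val) → GUA (Val) — synonymous.
Synonymous: 3 of 6.

3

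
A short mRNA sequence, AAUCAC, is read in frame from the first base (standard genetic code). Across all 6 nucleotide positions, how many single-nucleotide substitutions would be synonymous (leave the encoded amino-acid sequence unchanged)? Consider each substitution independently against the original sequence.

Codon 1 (AAU, Asn): 1 synonymous substitution.
Codon 2 (CAC, His): 1 synonymous substitution.
Total: 1 + 1 = 2.

2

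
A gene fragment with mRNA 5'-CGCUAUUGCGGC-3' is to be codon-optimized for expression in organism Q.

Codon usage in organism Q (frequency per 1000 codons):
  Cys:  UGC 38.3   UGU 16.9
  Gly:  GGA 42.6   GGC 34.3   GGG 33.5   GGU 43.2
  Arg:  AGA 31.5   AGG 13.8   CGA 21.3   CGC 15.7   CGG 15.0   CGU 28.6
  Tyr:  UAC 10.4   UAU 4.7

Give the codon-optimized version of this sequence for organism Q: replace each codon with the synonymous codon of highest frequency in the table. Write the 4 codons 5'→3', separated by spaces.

Codon 1 (Arg): best is AGA at 31.5.
Codon 2 (Tyr): best is UAC at 10.4.
Codon 3 (Cys): best is UGC at 38.3.
Codon 4 (Gly): best is GGU at 43.2.

AGA UAC UGC GGU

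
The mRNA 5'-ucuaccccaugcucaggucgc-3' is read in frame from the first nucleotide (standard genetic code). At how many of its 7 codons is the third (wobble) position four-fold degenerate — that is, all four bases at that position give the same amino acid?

Codon 1 UCU (Ser): third position 4-fold.
Codon 2 ACC (Thr): third position 4-fold.
Codon 3 CCA (Pro): third position 4-fold.
Codon 4 UGC (Cys): third position 2-fold.
Codon 5 UCA (Ser): third position 4-fold.
Codon 6 GGU (Gly): third position 4-fold.
Codon 7 CGC (Arg): third position 4-fold.
Four-fold degenerate third positions: 6.

6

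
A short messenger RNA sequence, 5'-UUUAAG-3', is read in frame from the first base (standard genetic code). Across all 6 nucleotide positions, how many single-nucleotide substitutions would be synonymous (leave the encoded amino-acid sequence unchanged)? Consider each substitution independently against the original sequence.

2

Codon 1 (UUU, Phe): 1 synonymous substitution.
Codon 2 (AAG, Lys): 1 synonymous substitution.
Total: 1 + 1 = 2.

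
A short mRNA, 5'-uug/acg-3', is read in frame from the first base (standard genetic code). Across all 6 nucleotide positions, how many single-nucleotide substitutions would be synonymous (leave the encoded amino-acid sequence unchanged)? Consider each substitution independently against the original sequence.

5

Codon 1 (UUG, Leu): 2 synonymous substitutions.
Codon 2 (ACG, Thr): 3 synonymous substitutions.
Total: 2 + 3 = 5.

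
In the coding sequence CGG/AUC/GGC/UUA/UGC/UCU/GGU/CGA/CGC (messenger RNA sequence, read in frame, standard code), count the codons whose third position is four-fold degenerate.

Codon 1 CGG (Arg): third position 4-fold.
Codon 2 AUC (Ile): third position 3-fold.
Codon 3 GGC (Gly): third position 4-fold.
Codon 4 UUA (Leu): third position 2-fold.
Codon 5 UGC (Cys): third position 2-fold.
Codon 6 UCU (Ser): third position 4-fold.
Codon 7 GGU (Gly): third position 4-fold.
Codon 8 CGA (Arg): third position 4-fold.
Codon 9 CGC (Arg): third position 4-fold.
Four-fold degenerate third positions: 6.

6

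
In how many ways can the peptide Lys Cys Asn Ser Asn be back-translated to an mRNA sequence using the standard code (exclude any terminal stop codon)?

96

Lys: 2 codons.
Cys: 2 codons.
Asn: 2 codons.
Ser: 6 codons.
Asn: 2 codons.
2 × 2 × 2 × 6 × 2 = 96.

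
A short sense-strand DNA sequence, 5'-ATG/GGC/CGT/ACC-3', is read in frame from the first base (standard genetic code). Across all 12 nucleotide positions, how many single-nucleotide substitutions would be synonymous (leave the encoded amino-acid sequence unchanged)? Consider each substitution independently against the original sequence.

Codon 1 (ATG, Met): 0 synonymous substitutions.
Codon 2 (GGC, Gly): 3 synonymous substitutions.
Codon 3 (CGT, Arg): 3 synonymous substitutions.
Codon 4 (ACC, Thr): 3 synonymous substitutions.
Total: 0 + 3 + 3 + 3 = 9.

9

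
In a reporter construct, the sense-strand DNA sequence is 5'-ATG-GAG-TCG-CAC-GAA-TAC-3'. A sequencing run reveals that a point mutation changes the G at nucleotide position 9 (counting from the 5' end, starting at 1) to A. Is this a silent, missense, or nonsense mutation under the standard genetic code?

silent

Position 9 falls in codon 3: TCG → Ser.
After the substitution the codon is TCA → Ser.
Both encode Ser, so the change is synonymous.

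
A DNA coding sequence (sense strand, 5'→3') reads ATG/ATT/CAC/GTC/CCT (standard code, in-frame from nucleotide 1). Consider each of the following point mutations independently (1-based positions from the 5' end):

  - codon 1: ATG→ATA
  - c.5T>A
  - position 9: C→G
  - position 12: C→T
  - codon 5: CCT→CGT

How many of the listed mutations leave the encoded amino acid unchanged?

1

Codon 1: ATG (Met) → ATA (Ile) — missense.
Codon 2: ATT (Ile) → AAT (Asn) — missense.
Codon 3: CAC (His) → CAG (Gln) — missense.
Codon 4: GTC (Val) → GTT (Val) — synonymous.
Codon 5: CCT (Pro) → CGT (Arg) — missense.
Synonymous: 1 of 5.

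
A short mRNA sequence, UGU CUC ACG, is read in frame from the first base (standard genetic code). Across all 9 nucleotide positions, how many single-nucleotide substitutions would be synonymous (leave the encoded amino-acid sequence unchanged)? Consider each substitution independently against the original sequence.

7

Codon 1 (UGU, Cys): 1 synonymous substitution.
Codon 2 (CUC, Leu): 3 synonymous substitutions.
Codon 3 (ACG, Thr): 3 synonymous substitutions.
Total: 1 + 3 + 3 = 7.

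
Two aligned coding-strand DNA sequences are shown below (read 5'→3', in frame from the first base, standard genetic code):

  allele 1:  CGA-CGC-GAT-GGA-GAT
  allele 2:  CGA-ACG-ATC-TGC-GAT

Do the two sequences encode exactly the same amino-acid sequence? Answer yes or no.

Codon 1: CGA Arg / CGA Arg — identical.
Codon 2: CGC Arg / ACG Thr — nonsynonymous.
Codon 3: GAT Asp / ATC Ile — nonsynonymous.
Codon 4: GGA Gly / TGC Cys — nonsynonymous.
Codon 5: GAT Asp / GAT Asp — identical.
Nonsynonymous differences: 3 → different protein.

no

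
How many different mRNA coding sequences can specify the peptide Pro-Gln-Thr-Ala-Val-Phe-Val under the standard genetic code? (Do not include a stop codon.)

4096

Pro: 4 codons.
Gln: 2 codons.
Thr: 4 codons.
Ala: 4 codons.
Val: 4 codons.
Phe: 2 codons.
Val: 4 codons.
4 × 2 × 4 × 4 × 4 × 2 × 4 = 4096.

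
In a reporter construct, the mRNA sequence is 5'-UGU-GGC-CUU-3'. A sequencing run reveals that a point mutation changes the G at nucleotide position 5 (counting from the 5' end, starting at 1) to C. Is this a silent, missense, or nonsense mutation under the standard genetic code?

Position 5 falls in codon 2: GGC → Gly.
After the substitution the codon is GCC → Ala.
Gly ≠ Ala, so this is a missense mutation.

missense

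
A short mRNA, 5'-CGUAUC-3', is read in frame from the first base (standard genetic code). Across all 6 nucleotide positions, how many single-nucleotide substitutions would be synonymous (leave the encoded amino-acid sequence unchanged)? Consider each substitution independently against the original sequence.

5

Codon 1 (CGU, Arg): 3 synonymous substitutions.
Codon 2 (AUC, Ile): 2 synonymous substitutions.
Total: 3 + 2 = 5.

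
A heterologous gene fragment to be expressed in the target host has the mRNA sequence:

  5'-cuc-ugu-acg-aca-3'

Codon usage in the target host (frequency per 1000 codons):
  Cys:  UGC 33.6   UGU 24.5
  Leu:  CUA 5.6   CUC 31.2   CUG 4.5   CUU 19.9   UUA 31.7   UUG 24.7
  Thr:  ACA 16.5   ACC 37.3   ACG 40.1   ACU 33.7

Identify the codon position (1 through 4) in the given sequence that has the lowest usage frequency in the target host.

4

Codon 1 CUC (Leu): 31.2 per 1000.
Codon 2 UGU (Cys): 24.5 per 1000.
Codon 3 ACG (Thr): 40.1 per 1000.
Codon 4 ACA (Thr): 16.5 per 1000.
Lowest frequency is 16.5 at codon 4.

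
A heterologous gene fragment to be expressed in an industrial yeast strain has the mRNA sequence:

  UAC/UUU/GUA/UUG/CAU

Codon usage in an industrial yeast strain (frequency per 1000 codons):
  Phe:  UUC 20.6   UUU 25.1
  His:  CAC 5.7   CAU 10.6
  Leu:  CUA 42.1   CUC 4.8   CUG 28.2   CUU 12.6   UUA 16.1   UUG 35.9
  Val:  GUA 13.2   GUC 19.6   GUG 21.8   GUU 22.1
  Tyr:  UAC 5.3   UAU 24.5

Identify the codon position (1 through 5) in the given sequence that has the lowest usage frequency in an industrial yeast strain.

Codon 1 UAC (Tyr): 5.3 per 1000.
Codon 2 UUU (Phe): 25.1 per 1000.
Codon 3 GUA (Val): 13.2 per 1000.
Codon 4 UUG (Leu): 35.9 per 1000.
Codon 5 CAU (His): 10.6 per 1000.
Lowest frequency is 5.3 at codon 1.

1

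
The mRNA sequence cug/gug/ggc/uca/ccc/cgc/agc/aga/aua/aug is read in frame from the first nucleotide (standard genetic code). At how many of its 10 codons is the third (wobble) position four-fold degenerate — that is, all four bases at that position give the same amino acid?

6

Codon 1 CUG (Leu): third position 4-fold.
Codon 2 GUG (Val): third position 4-fold.
Codon 3 GGC (Gly): third position 4-fold.
Codon 4 UCA (Ser): third position 4-fold.
Codon 5 CCC (Pro): third position 4-fold.
Codon 6 CGC (Arg): third position 4-fold.
Codon 7 AGC (Ser): third position 2-fold.
Codon 8 AGA (Arg): third position 2-fold.
Codon 9 AUA (Ile): third position 3-fold.
Codon 10 AUG (Met): third position 1-fold.
Four-fold degenerate third positions: 6.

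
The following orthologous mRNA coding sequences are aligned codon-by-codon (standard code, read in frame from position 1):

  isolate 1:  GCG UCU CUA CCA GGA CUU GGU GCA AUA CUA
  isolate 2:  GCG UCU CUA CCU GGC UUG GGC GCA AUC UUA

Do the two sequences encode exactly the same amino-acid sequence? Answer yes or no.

Codon 1: GCG Ala / GCG Ala — identical.
Codon 2: UCU Ser / UCU Ser — identical.
Codon 3: CUA Leu / CUA Leu — identical.
Codon 4: CCA Pro / CCU Pro — synonymous.
Codon 5: GGA Gly / GGC Gly — synonymous.
Codon 6: CUU Leu / UUG Leu — synonymous.
Codon 7: GGU Gly / GGC Gly — synonymous.
Codon 8: GCA Ala / GCA Ala — identical.
Codon 9: AUA Ile / AUC Ile — synonymous.
Codon 10: CUA Leu / UUA Leu — synonymous.
Nonsynonymous differences: 0 → same protein.

yes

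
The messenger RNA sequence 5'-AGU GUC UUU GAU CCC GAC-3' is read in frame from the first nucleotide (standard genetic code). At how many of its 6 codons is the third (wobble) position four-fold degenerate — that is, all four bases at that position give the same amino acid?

2

Codon 1 AGU (Ser): third position 2-fold.
Codon 2 GUC (Val): third position 4-fold.
Codon 3 UUU (Phe): third position 2-fold.
Codon 4 GAU (Asp): third position 2-fold.
Codon 5 CCC (Pro): third position 4-fold.
Codon 6 GAC (Asp): third position 2-fold.
Four-fold degenerate third positions: 2.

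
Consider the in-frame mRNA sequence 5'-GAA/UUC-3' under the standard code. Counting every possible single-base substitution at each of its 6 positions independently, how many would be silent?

Codon 1 (GAA, Glu): 1 synonymous substitution.
Codon 2 (UUC, Phe): 1 synonymous substitution.
Total: 1 + 1 = 2.

2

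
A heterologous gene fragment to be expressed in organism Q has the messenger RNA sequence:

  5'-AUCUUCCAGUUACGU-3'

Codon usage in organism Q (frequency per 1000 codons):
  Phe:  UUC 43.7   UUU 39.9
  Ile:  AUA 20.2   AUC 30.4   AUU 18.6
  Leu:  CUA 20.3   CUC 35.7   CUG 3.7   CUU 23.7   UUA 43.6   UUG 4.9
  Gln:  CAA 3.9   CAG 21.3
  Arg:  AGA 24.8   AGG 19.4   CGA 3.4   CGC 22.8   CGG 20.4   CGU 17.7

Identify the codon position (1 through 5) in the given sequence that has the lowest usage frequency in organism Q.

5

Codon 1 AUC (Ile): 30.4 per 1000.
Codon 2 UUC (Phe): 43.7 per 1000.
Codon 3 CAG (Gln): 21.3 per 1000.
Codon 4 UUA (Leu): 43.6 per 1000.
Codon 5 CGU (Arg): 17.7 per 1000.
Lowest frequency is 17.7 at codon 5.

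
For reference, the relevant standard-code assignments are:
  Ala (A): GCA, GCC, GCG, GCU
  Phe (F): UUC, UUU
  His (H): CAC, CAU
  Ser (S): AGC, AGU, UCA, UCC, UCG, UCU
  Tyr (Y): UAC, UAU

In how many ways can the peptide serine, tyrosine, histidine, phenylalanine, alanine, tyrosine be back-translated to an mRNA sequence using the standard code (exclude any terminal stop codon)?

384

Ser: 6 codons.
Tyr: 2 codons.
His: 2 codons.
Phe: 2 codons.
Ala: 4 codons.
Tyr: 2 codons.
6 × 2 × 2 × 2 × 4 × 2 = 384.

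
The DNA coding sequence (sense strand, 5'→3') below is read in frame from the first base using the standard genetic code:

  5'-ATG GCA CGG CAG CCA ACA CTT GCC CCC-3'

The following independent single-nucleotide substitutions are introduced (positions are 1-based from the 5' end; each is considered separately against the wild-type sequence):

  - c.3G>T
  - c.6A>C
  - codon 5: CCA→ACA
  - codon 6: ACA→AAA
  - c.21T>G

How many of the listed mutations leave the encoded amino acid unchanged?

Codon 1: ATG (Met) → ATT (Ile) — missense.
Codon 2: GCA (Ala) → GCC (Ala) — synonymous.
Codon 5: CCA (Pro) → ACA (Thr) — missense.
Codon 6: ACA (Thr) → AAA (Lys) — missense.
Codon 7: CTT (Leu) → CTG (Leu) — synonymous.
Synonymous: 2 of 5.

2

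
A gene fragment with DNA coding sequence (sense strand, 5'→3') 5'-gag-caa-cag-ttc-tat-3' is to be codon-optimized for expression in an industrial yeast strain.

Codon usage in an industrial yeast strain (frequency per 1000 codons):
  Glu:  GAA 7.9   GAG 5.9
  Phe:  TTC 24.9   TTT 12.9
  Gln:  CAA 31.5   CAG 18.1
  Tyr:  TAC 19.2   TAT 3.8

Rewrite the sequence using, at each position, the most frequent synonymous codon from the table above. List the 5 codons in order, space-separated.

GAA CAA CAA TTC TAC

Codon 1 (Glu): best is GAA at 7.9.
Codon 2 (Gln): best is CAA at 31.5.
Codon 3 (Gln): best is CAA at 31.5.
Codon 4 (Phe): best is TTC at 24.9.
Codon 5 (Tyr): best is TAC at 19.2.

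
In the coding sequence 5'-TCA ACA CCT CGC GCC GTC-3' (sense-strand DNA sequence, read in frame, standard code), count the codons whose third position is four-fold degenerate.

Codon 1 TCA (Ser): third position 4-fold.
Codon 2 ACA (Thr): third position 4-fold.
Codon 3 CCT (Pro): third position 4-fold.
Codon 4 CGC (Arg): third position 4-fold.
Codon 5 GCC (Ala): third position 4-fold.
Codon 6 GTC (Val): third position 4-fold.
Four-fold degenerate third positions: 6.

6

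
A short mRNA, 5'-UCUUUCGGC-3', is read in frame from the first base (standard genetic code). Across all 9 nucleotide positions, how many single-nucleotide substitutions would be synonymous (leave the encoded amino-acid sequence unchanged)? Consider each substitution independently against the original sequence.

7

Codon 1 (UCU, Ser): 3 synonymous substitutions.
Codon 2 (UUC, Phe): 1 synonymous substitution.
Codon 3 (GGC, Gly): 3 synonymous substitutions.
Total: 3 + 1 + 3 = 7.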